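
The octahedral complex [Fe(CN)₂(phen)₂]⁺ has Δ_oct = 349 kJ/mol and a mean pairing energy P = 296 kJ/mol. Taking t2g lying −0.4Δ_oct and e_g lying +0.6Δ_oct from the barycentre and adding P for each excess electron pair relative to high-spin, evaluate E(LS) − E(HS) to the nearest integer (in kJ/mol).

-106

Ligand charges: 2×(-1) from CN⁻ and 2×(+0) from phen sum to -2; with overall charge +1, Fe is +3.
Group 8 minus oxidation state +3 gives a d⁵ configuration for Fe³⁺.
High-spin d⁵ fills as t2g^3 e_g^2 with CFSE 3(−0.4) + 2(+0.6) = 0.0Δ_oct = 0 kJ/mol.
For low-spin the configuration is t2g^5 e_g^0: orbital energy -2.0 × 349 = -698 kJ/mol, and 2 additional pairs relative to high-spin add 592 kJ/mol, giving -106 kJ/mol.
Thus E(LS) − E(HS) = -106 kJ/mol.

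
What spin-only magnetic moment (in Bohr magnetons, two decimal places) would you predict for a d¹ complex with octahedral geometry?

Configuration: t₂g¹ eg⁰ → 1 unpaired electron.
μ(spin-only) = √[1(1+2)] = √3 ≈ 1.73 Bohr magnetons.

1.73 Bohr magnetons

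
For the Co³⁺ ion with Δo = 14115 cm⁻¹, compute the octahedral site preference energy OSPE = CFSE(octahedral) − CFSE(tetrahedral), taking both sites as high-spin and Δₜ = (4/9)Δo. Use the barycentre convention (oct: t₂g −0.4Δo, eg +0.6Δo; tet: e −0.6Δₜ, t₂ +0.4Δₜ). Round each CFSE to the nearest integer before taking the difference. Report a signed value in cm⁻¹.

-1882

Co is in group 9, so Co³⁺ is d⁶ (9 − 3 = 6).
Octahedral high-spin t₂g⁴ eg²: CFSE = -0.4 × 14115 = -5646 cm⁻¹.
Tetrahedral e³ t₂³ gives -0.6Δₜ = -0.6 × (4/9) × 14115 = -3764 cm⁻¹.
OSPE = -5646 − (-3764) = -1882 cm⁻¹.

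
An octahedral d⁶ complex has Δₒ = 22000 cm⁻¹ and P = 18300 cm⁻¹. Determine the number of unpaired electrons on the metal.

Here Δₒ > P (22000 > 18300), so the low-spin state is favoured.
That gives t2g^6 e_g^0.
Unpaired electrons: 0.

0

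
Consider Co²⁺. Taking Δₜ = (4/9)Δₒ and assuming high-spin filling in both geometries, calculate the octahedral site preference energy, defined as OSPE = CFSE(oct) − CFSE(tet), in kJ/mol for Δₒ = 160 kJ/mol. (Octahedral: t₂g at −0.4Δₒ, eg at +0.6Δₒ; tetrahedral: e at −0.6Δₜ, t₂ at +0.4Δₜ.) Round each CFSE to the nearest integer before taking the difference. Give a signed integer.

-43

Co sits in group 9; removing 2 electrons leaves Co²⁺ with 9 − 2 = 7 d electrons.
In an octahedral site d⁷ (HS) is t₂g⁵ eg², giving CFSE(oct) = -0.8Δₒ = -128 kJ/mol.
Tetrahedral e⁴ t₂³ gives -1.2Δₜ = -1.2 × (4/9) × 160 = -85 kJ/mol.
OSPE = CFSE(oct) − CFSE(tet) = -128 − (-85) = -43 kJ/mol.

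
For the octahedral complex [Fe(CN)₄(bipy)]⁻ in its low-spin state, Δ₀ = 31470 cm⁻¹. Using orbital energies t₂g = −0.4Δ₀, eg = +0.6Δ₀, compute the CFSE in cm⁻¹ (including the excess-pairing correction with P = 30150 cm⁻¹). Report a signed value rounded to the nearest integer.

-2640

Ligand charges: 4×(-1) from CN⁻ and 1×(+0) from bipy sum to -4; with overall charge -1, Fe is +3.
Group 8 minus oxidation state +3 gives a d⁵ configuration for Fe³⁺.
Electron filling gives t₂g⁵ eg⁰.
Orbital CFSE = 5(-0.4) + 0(0.6) = -2.0Δ₀ = -2.0 × 31470 = -62940 cm⁻¹.
Relative to high-spin t₂g³ eg² (0 paired), the low-spin configuration has 2 additional pairs, contributing +2 × 30150 = +60300 cm⁻¹.
Net CFSE = -62940 + 60300 = -2640 cm⁻¹.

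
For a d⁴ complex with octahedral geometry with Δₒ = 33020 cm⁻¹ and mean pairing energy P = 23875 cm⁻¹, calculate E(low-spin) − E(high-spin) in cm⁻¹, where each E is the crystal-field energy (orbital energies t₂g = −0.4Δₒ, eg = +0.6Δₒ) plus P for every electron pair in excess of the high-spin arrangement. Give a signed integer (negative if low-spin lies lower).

In the high-spin limit (t₂g³ eg¹) the orbital term is -0.6Δₒ = -19812 cm⁻¹, with no excess pairing.
For low-spin the configuration is t₂g⁴ eg⁰: orbital energy -1.6 × 33020 = -52832 cm⁻¹, and 1 additional pair relative to high-spin adds 23875 cm⁻¹, giving -28957 cm⁻¹.
E(LS) − E(HS) = -28957 − (-19812) = -9145 cm⁻¹.

-9145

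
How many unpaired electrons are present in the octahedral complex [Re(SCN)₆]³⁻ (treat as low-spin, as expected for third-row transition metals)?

Each SCN⁻ contributes -1; 6 × (-1) = -6. With overall charge -3, Re is in the +3 oxidation state.
Re³⁺: group 7, so d-count = 7 − 3 = 4.
Configuration: t2g^4 e_g^0, giving 2 unpaired electrons.

2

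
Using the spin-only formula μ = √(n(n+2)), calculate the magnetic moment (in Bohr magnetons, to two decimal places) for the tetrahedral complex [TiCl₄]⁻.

1.73 Bohr magnetons

Each Cl⁻ contributes -1; 4 × (-1) = -4. With overall charge -1, Ti is in the +3 oxidation state.
Ti sits in group 4; removing 3 electrons leaves Ti³⁺ with 4 − 3 = 1 d electrons.
Tetrahedral fields are weak (Δₜ ≈ 4/9 Δₒ), so electrons fill high-spin.
Configuration: e¹ t₂⁰ → 1 unpaired electron.
μ(spin-only) = √[1(1+2)] = √3 ≈ 1.73 Bohr magnetons.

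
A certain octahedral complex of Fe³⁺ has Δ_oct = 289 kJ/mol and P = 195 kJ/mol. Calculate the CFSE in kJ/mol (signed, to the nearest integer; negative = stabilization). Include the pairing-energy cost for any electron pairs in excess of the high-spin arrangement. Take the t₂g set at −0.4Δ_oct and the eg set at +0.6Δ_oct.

-188

Fe is in group 8, so Fe³⁺ is d⁵ (8 − 3 = 5).
Δ_oct > P, so pairing is preferred: the ground state is low-spin.
Filling d⁵ accordingly: t₂g⁵ eg⁰.
Orbital CFSE = -2.0Δ_oct = -2.0 × 289 = -578 kJ/mol.
Excess pairs vs high-spin: 2 − 0 = 2; pairing cost = +390 kJ/mol.
Net CFSE = -578 + 390 = -188 kJ/mol.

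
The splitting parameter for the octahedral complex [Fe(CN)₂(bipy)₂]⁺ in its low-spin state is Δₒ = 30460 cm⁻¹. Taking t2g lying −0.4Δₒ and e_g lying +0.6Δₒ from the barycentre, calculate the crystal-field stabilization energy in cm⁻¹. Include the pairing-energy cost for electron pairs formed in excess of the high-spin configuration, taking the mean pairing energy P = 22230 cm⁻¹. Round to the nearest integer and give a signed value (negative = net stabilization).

-16460

Ligand charges: 2×(-1) from CN⁻ and 2×(+0) from bipy sum to -2; with overall charge +1, Fe is +3.
Fe³⁺: group 8, so d-count = 8 − 3 = 5.
Electron filling gives t2g^5 e_g^0.
Orbital CFSE = 5(-0.4) + 0(0.6) = -2.0Δₒ = -2.0 × 30460 = -60920 cm⁻¹.
High-spin d⁵ would be t2g^3 e_g^2 with 0 pairs; low-spin has 2, so 2 excess pairs cost +2P = +44460 cm⁻¹.
Overall CFSE = -60920 + 44460 = -16460 cm⁻¹.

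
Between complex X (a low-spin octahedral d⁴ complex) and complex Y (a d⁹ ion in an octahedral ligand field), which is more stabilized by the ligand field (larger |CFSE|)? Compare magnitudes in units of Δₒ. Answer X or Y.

X: t₂g⁴ eg⁰, CFSE = -1.6Δₒ.
Y: t₂g⁶ eg³, CFSE = -0.6Δₒ.
So X has the larger |CFSE|.

X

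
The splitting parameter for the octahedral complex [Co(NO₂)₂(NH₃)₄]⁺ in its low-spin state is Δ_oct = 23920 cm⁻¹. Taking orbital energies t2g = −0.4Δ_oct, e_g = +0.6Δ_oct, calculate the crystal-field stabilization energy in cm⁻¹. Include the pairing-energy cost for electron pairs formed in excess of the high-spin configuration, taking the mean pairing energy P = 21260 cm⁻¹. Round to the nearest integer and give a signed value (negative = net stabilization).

Ligand charges: 2×(-1) from NO₂⁻ and 4×(+0) from NH₃ sum to -2; with overall charge +1, Co is +3.
Co sits in group 9; removing 3 electrons leaves Co³⁺ with 9 − 3 = 6 d electrons.
Electron filling gives t2g^6 e_g^0.
CFSE(orbital) = 6×(-0.4Δ_oct) + 0×(0.6Δ_oct) = -2.4Δ_oct; with Δ_oct = 23920 cm⁻¹ that is -57408 cm⁻¹.
Pairing penalty: 3 pairs vs 1 in the high-spin reference → 2 extra × P = 42520 cm⁻¹.
Overall CFSE = -57408 + 42520 = -14888 cm⁻¹.

-14888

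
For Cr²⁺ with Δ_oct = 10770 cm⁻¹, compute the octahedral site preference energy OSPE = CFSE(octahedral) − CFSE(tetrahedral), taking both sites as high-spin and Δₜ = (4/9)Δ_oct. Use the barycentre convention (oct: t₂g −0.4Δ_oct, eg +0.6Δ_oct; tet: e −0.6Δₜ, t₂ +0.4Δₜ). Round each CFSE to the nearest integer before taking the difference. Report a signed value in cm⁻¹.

Group 6 minus oxidation state +2 gives a d⁴ configuration for Cr²⁺.
In an octahedral site d⁴ (HS) is t2g^3 e_g^1, giving CFSE(oct) = -0.6Δ_oct = -6462 cm⁻¹.
In a tetrahedral site the filling is e^2 t2^2: CFSE(tet) = -0.4Δₜ = -0.4 × (4/9)(10770) = -1915 cm⁻¹.
OSPE = CFSE(oct) − CFSE(tet) = -6462 − (-1915) = -4547 cm⁻¹.

-4547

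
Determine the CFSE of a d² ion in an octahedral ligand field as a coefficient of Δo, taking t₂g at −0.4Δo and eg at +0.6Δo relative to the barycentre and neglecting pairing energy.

For octahedral d² the high- and low-spin configurations coincide.
Configuration: t₂g² eg⁰.
CFSE = 2(-0.4Δo) + 0(0.6Δo) = -0.8Δo + 0.0Δo = -0.8Δo.

-0.8 Δo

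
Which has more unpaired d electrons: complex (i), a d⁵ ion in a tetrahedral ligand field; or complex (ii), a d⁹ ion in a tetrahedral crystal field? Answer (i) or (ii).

(i): With tetrahedral geometry the complex is necessarily high-spin; e² t₂³ → 5 unpaired.
(ii): Tetrahedral splitting is small, so the complex is high-spin; e⁴ t₂⁵ → 1 unpaired.
So (i) has more unpaired electrons.

(i)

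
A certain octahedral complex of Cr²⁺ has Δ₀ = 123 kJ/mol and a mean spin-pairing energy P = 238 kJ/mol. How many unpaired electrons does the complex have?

4

Cr sits in group 6; removing 2 electrons leaves Cr²⁺ with 6 − 2 = 4 d electrons.
Δ₀ < P, so pairing is avoided: the ground state is high-spin.
That gives t₂g³ eg¹.
Unpaired electrons: 4.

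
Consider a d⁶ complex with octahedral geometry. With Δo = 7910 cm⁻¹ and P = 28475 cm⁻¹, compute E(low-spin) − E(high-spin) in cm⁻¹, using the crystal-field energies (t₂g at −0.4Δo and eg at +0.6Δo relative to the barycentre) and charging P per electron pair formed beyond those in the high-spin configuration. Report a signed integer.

41130

High-spin: t₂g⁴ eg², CFSE = -0.4Δo = -3164 cm⁻¹.
Low-spin t₂g⁶ eg⁰ gives -2.4Δo = -18984 cm⁻¹, but forming 2 extra pairs costs 2P = 56950 cm⁻¹, so E(LS) = -18984 + 56950 = 37966 cm⁻¹.
Thus E(LS) − E(HS) = 41130 cm⁻¹.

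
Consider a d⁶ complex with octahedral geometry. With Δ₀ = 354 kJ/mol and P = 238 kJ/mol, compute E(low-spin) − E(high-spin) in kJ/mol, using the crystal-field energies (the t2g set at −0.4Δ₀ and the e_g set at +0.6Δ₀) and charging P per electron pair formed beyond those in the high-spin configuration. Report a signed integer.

In the high-spin limit (t2g^4 e_g^2) the orbital term is -0.4Δ₀ = -142 kJ/mol, with no excess pairing.
Low-spin t2g^6 e_g^0 gives -2.4Δ₀ = -850 kJ/mol, but forming 2 extra pairs costs 2P = 476 kJ/mol, so E(LS) = -850 + 476 = -374 kJ/mol.
E(LS) − E(HS) = -374 − (-142) = -232 kJ/mol.

-232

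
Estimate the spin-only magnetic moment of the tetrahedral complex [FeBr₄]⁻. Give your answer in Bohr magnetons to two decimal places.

Each Br⁻ contributes -1; 4 × (-1) = -4. With overall charge -1, Fe is in the +3 oxidation state.
Fe sits in group 8; removing 3 electrons leaves Fe³⁺ with 8 − 3 = 5 d electrons.
Tetrahedral fields are weak (Δₜ ≈ 4/9 Δₒ), so electrons fill high-spin.
Configuration: e² t₂³ → 5 unpaired electrons.
μ(spin-only) = √[5(5+2)] = √35 ≈ 5.92 Bohr magnetons.

5.92 Bohr magnetons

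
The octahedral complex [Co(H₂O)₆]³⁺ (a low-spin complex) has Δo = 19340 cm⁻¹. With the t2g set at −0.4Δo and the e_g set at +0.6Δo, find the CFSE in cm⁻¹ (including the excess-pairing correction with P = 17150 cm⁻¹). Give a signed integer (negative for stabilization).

-12116

H₂O is neutral, so the +3 overall charge sits on Co: oxidation state +3.
Co is in group 9, so Co³⁺ is d⁶ (9 − 3 = 6).
Configuration: t2g^6 e_g^0.
The orbital stabilization is -2.4Δo = -2.4 × 19340 = -46416 cm⁻¹.
Relative to high-spin t2g^4 e_g^2 (1 paired), the low-spin configuration has 2 additional pairs, contributing +2 × 17150 = +34300 cm⁻¹.
Net CFSE = -46416 + 34300 = -12116 cm⁻¹.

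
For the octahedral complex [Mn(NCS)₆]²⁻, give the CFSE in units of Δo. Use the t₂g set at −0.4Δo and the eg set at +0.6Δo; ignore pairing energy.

-1.2 Δo

Each NCS⁻ contributes -1; 6 × (-1) = -6. With overall charge -2, Mn is in the +4 oxidation state.
Mn⁴⁺: group 7, so d-count = 7 − 4 = 3.
Configuration: t₂g³ eg⁰.
CFSE = 3(-0.4Δo) + 0(0.6Δo) = -1.2Δo + 0.0Δo = -1.2Δo.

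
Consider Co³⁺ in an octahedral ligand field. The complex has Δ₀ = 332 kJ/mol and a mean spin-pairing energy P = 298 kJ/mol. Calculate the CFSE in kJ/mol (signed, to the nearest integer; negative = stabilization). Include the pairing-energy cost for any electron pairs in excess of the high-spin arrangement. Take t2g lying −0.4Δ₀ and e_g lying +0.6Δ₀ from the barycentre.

Co is in group 9, so Co³⁺ is d⁶ (9 − 3 = 6).
Since Δ₀ = 332 kJ/mol > P = 298 kJ/mol, the complex adopts the low-spin configuration.
Configuration: t2g^6 e_g^0.
Orbital CFSE = -2.4Δ₀ = -2.4 × 332 = -797 kJ/mol.
Excess pairs vs high-spin: 3 − 1 = 2; pairing cost = +596 kJ/mol.
Net CFSE = -797 + 596 = -201 kJ/mol.

-201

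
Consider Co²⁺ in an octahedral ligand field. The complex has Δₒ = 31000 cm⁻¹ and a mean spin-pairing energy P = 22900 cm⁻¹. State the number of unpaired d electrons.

Group 9 minus oxidation state +2 gives a d⁷ configuration for Co²⁺.
Since Δₒ = 31000 cm⁻¹ > P = 22900 cm⁻¹, the complex adopts the low-spin configuration.
Configuration: t2g^6 e_g^1.
Unpaired electrons: 1.

1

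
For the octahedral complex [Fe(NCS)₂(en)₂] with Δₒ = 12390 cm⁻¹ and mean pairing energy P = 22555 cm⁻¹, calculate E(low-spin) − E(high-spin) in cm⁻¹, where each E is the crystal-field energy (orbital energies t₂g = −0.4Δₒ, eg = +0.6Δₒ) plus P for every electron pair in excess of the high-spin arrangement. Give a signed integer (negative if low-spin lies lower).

20330

Ligand charges: 2×(-1) from NCS⁻ and 2×(+0) from en sum to -2; with overall charge +0, Fe is +2.
Fe sits in group 8; removing 2 electrons leaves Fe²⁺ with 8 − 2 = 6 d electrons.
In the high-spin limit (t₂g⁴ eg²) the orbital term is -0.4Δₒ = -4956 cm⁻¹, with no excess pairing.
Low-spin t₂g⁶ eg⁰ gives -2.4Δₒ = -29736 cm⁻¹, but forming 2 extra pairs costs 2P = 45110 cm⁻¹, so E(LS) = -29736 + 45110 = 15374 cm⁻¹.
E(LS) − E(HS) = 15374 − (-4956) = 20330 cm⁻¹.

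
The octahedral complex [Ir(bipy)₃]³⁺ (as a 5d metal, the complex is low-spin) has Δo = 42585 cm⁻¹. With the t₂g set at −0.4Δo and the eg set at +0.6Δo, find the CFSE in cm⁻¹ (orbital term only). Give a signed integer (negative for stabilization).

bipy is neutral, so the +3 overall charge sits on Ir: oxidation state +3.
Ir sits in group 9; removing 3 electrons leaves Ir³⁺ with 9 − 3 = 6 d electrons.
Configuration: t₂g⁶ eg⁰.
The orbital stabilization is -2.4Δo = -2.4 × 42585 = -102204 cm⁻¹.

-102204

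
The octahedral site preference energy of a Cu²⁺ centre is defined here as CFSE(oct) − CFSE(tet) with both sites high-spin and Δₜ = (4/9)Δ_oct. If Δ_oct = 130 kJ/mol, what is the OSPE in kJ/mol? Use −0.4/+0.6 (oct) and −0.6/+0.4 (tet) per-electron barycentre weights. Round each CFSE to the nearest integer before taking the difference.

-55

Cu sits in group 11; removing 2 electrons leaves Cu²⁺ with 11 − 2 = 9 d electrons.
Octahedral high-spin t₂g⁶ eg³: CFSE = -0.6 × 130 = -78 kJ/mol.
In a tetrahedral site the filling is e⁴ t₂⁵: CFSE(tet) = -0.4Δₜ = -0.4 × (4/9)(130) = -23 kJ/mol.
OSPE = CFSE(oct) − CFSE(tet) = -78 − (-23) = -55 kJ/mol.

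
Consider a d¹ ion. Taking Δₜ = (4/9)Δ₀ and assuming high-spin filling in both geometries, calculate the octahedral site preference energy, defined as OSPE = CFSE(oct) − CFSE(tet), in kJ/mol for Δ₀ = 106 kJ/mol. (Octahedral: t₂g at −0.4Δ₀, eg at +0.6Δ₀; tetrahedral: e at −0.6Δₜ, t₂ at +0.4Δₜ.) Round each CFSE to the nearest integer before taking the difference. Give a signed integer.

-14

Octahedral (high-spin): t2g^1 e_g^0, CFSE = 1(−0.4) + 0(+0.6) = -0.4Δ₀ = -0.4 × 106 = -42 kJ/mol.
Tetrahedral: e^1 t2^0, CFSE = 1(−0.6) + 0(+0.4) = -0.6Δₜ = -0.6 × (4/9) × 106 = -28 kJ/mol.
OSPE = CFSE(oct) − CFSE(tet) = -42 − (-28) = -14 kJ/mol.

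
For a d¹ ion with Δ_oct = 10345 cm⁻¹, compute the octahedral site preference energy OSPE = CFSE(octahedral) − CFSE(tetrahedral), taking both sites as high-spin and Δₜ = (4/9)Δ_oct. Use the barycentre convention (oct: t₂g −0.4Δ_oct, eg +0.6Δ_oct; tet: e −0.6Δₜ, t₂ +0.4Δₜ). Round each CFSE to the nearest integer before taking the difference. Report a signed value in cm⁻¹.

-1379

Octahedral high-spin t2g^1 e_g^0: CFSE = -0.4 × 10345 = -4138 cm⁻¹.
Tetrahedral e^1 t2^0 gives -0.6Δₜ = -0.6 × (4/9) × 10345 = -2759 cm⁻¹.
Subtracting, OSPE = -4138 − (-2759) = -1379 cm⁻¹.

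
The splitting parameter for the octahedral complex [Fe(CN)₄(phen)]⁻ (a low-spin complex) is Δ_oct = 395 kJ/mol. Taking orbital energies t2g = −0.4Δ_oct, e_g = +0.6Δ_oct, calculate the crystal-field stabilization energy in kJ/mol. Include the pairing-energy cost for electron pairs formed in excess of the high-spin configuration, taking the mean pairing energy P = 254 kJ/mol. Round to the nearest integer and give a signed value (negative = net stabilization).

Ligand charges: 4×(-1) from CN⁻ and 1×(+0) from phen sum to -4; with overall charge -1, Fe is +3.
Fe³⁺: group 8, so d-count = 8 − 3 = 5.
Electron filling gives t2g^5 e_g^0.
Orbital CFSE = 5(-0.4) + 0(0.6) = -2.0Δ_oct = -2.0 × 395 = -790 kJ/mol.
High-spin d⁵ would be t2g^3 e_g^2 with 0 pairs; low-spin has 2, so 2 excess pairs cost +2P = +508 kJ/mol.
Overall CFSE = -790 + 508 = -282 kJ/mol.

-282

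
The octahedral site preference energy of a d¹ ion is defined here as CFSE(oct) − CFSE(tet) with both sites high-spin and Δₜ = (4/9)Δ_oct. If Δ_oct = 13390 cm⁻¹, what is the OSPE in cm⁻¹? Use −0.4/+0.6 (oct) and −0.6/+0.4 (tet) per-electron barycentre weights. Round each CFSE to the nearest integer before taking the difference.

Octahedral high-spin t2g^1 e_g^0: CFSE = -0.4 × 13390 = -5356 cm⁻¹.
Tetrahedral: e^1 t2^0, CFSE = 1(−0.6) + 0(+0.4) = -0.6Δₜ = -0.6 × (4/9) × 13390 = -3571 cm⁻¹.
OSPE = -5356 − (-3571) = -1785 cm⁻¹.

-1785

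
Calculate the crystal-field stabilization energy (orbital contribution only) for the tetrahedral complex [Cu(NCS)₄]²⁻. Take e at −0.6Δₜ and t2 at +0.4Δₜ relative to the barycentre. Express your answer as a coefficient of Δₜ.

Each NCS⁻ contributes -1; 4 × (-1) = -4. With overall charge -2, Cu is in the +2 oxidation state.
Cu is in group 11, so Cu²⁺ is d⁹ (11 − 2 = 9).
With tetrahedral geometry the complex is necessarily high-spin.
Configuration: e^4 t2^5.
CFSE = 4(-0.6Δₜ) + 5(0.4Δₜ) = -2.4Δₜ + 2.0Δₜ = -0.4Δₜ.

-0.4 Δₜ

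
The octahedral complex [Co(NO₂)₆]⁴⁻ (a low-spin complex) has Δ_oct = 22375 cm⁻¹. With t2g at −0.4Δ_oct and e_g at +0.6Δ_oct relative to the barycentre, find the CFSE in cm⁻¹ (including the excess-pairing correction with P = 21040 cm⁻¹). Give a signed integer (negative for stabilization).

Each NO₂⁻ contributes -1; 6 × (-1) = -6. With overall charge -4, Co is in the +2 oxidation state.
Co²⁺: group 9, so d-count = 9 − 2 = 7.
Electron filling gives t2g^6 e_g^1.
The orbital stabilization is -1.8Δ_oct = -1.8 × 22375 = -40275 cm⁻¹.
Relative to high-spin t2g^5 e_g^2 (2 paired), the low-spin configuration has 1 additional pair, contributing +1 × 21040 = +21040 cm⁻¹.
Net CFSE = -40275 + 21040 = -19235 cm⁻¹.

-19235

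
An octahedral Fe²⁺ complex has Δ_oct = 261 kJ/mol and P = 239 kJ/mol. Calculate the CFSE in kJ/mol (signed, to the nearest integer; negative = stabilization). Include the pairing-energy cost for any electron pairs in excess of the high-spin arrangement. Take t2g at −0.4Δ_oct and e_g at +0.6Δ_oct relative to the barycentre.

-148

Fe is in group 8, so Fe²⁺ is d⁶ (8 − 2 = 6).
Δ_oct > P, so pairing is preferred: the ground state is low-spin.
Filling d⁶ accordingly: t2g^6 e_g^0.
Orbital CFSE = -2.4Δ_oct = -2.4 × 261 = -626 kJ/mol.
Excess pairs vs high-spin: 3 − 1 = 2; pairing cost = +478 kJ/mol.
Net CFSE = -626 + 478 = -148 kJ/mol.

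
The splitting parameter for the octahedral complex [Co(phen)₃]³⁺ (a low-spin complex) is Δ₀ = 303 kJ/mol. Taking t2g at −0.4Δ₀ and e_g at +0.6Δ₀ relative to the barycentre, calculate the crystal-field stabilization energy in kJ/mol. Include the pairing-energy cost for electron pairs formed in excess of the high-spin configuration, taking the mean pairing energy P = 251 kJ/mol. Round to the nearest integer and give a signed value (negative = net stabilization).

-225

phen is neutral, so the +3 overall charge sits on Co: oxidation state +3.
Group 9 minus oxidation state +3 gives a d⁶ configuration for Co³⁺.
Configuration: t2g^6 e_g^0.
CFSE(orbital) = 6×(-0.4Δ₀) + 0×(0.6Δ₀) = -2.4Δ₀; with Δ₀ = 303 kJ/mol that is -727 kJ/mol.
Relative to high-spin t2g^4 e_g^2 (1 paired), the low-spin configuration has 2 additional pairs, contributing +2 × 251 = +502 kJ/mol.
Net CFSE = -727 + 502 = -225 kJ/mol.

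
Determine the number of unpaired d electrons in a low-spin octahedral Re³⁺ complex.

Re sits in group 7; removing 3 electrons leaves Re³⁺ with 7 − 3 = 4 d electrons.
Configuration: t2g^4 e_g^0, giving 2 unpaired electrons.

2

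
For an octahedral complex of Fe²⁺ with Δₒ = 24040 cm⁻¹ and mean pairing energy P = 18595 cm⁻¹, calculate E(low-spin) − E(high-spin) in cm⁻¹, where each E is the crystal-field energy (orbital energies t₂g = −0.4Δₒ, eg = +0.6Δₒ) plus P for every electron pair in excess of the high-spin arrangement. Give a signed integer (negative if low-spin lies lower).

-10890

Fe sits in group 8; removing 2 electrons leaves Fe²⁺ with 8 − 2 = 6 d electrons.
In the high-spin limit (t₂g⁴ eg²) the orbital term is -0.4Δₒ = -9616 cm⁻¹, with no excess pairing.
For low-spin the configuration is t₂g⁶ eg⁰: orbital energy -2.4 × 24040 = -57696 cm⁻¹, and 2 additional pairs relative to high-spin add 37190 cm⁻¹, giving -20506 cm⁻¹.
The difference is -20506 − (-9616) = -10890 cm⁻¹, so low-spin lies lower.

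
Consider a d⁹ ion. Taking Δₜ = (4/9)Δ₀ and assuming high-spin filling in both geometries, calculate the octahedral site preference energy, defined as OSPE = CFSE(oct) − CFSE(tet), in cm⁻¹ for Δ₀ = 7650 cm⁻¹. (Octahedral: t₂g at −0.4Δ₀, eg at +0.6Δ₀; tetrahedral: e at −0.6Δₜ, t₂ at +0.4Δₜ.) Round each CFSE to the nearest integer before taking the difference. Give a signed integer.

Octahedral high-spin t₂g⁶ eg³: CFSE = -0.6 × 7650 = -4590 cm⁻¹.
Tetrahedral e⁴ t₂⁵ gives -0.4Δₜ = -0.4 × (4/9) × 7650 = -1360 cm⁻¹.
Subtracting, OSPE = -4590 − (-1360) = -3230 cm⁻¹.

-3230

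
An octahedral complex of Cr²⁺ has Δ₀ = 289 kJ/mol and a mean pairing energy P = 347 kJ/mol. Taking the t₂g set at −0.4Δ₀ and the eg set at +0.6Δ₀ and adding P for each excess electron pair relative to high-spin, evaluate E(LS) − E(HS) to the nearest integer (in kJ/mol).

Cr is in group 6, so Cr²⁺ is d⁴ (6 − 2 = 4).
High-spin: t₂g³ eg¹, CFSE = -0.6Δ₀ = -173 kJ/mol.
Low-spin t₂g⁴ eg⁰ gives -1.6Δ₀ = -462 kJ/mol, but forming 1 extra pair costs 1P = 347 kJ/mol, so E(LS) = -462 + 347 = -115 kJ/mol.
E(LS) − E(HS) = -115 − (-173) = 58 kJ/mol.

58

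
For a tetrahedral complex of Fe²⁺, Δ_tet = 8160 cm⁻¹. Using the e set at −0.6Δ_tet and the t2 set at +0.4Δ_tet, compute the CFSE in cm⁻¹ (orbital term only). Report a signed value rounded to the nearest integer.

-4896

Fe sits in group 8; removing 2 electrons leaves Fe²⁺ with 8 − 2 = 6 d electrons.
With tetrahedral geometry the complex is necessarily high-spin.
The d⁶ electrons fill as e^3 t2^3.
CFSE(orbital) = 3×(-0.6Δ_tet) + 3×(0.4Δ_tet) = -0.6Δ_tet; with Δ_tet = 8160 cm⁻¹ that is -4896 cm⁻¹.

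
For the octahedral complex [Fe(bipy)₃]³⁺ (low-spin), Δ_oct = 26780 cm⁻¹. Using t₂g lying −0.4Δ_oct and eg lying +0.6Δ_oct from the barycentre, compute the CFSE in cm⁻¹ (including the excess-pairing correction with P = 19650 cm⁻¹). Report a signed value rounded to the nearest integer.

bipy is neutral, so the +3 overall charge sits on Fe: oxidation state +3.
Group 8 minus oxidation state +3 gives a d⁵ configuration for Fe³⁺.
Electron filling gives t₂g⁵ eg⁰.
The orbital stabilization is -2.0Δ_oct = -2.0 × 26780 = -53560 cm⁻¹.
Relative to high-spin t₂g³ eg² (0 paired), the low-spin configuration has 2 additional pairs, contributing +2 × 19650 = +39300 cm⁻¹.
Overall CFSE = -53560 + 39300 = -14260 cm⁻¹.

-14260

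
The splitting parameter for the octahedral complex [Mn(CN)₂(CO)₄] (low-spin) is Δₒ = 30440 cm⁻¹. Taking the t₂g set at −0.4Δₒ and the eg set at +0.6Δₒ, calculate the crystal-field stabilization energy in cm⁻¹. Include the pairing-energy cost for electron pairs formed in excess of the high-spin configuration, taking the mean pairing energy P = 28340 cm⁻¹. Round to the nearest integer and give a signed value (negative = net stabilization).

Ligand charges: 2×(-1) from CN⁻ and 4×(+0) from CO sum to -2; with overall charge +0, Mn is +2.
Mn²⁺: group 7, so d-count = 7 − 2 = 5.
The d⁵ electrons fill as t₂g⁵ eg⁰.
CFSE(orbital) = 5×(-0.4Δₒ) + 0×(0.6Δₒ) = -2.0Δₒ; with Δₒ = 30440 cm⁻¹ that is -60880 cm⁻¹.
Pairing penalty: 2 pairs vs 0 in the high-spin reference → 2 extra × P = 56680 cm⁻¹.
Combining: -60880 + 56680 = -4200 cm⁻¹.

-4200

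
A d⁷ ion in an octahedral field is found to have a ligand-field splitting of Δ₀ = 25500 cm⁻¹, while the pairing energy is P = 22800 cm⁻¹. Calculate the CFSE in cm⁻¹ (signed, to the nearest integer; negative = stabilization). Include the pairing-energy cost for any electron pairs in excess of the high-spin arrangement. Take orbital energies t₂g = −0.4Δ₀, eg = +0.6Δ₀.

Δ₀ > P, so pairing is preferred: the ground state is low-spin.
That gives t₂g⁶ eg¹.
Orbital CFSE = -1.8Δ₀ = -1.8 × 25500 = -45900 cm⁻¹.
Excess pairs vs high-spin: 3 − 2 = 1; pairing cost = +22800 cm⁻¹.
Net CFSE = -45900 + 22800 = -23100 cm⁻¹.

-23100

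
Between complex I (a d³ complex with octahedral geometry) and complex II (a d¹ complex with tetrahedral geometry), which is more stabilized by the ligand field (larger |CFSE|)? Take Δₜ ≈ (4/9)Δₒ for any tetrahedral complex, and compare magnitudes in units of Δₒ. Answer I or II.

I: t₂g³ eg⁰, CFSE = -1.2Δₒ.
II: With tetrahedral geometry the complex is necessarily high-spin; e¹ t₂⁰, CFSE = -0.6Δₜ ≈ -0.27Δₒ.
So I has the larger |CFSE|.

I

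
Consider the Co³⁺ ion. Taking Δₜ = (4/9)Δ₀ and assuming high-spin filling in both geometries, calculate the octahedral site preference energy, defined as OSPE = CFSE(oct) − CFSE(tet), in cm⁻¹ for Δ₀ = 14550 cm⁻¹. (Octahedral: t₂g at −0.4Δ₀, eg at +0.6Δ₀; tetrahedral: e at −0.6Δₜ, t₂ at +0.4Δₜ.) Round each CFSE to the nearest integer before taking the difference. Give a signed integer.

-1940

Co sits in group 9; removing 3 electrons leaves Co³⁺ with 9 − 3 = 6 d electrons.
Octahedral high-spin t2g^4 e_g^2: CFSE = -0.4 × 14550 = -5820 cm⁻¹.
In a tetrahedral site the filling is e^3 t2^3: CFSE(tet) = -0.6Δₜ = -0.6 × (4/9)(14550) = -3880 cm⁻¹.
OSPE = -5820 − (-3880) = -1940 cm⁻¹.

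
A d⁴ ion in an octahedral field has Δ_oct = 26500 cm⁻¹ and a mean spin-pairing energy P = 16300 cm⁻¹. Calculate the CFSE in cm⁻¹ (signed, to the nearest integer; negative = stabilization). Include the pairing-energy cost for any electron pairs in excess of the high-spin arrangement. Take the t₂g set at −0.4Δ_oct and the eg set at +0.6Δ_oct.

Here Δ_oct > P (26500 > 16300), so the low-spin state is favoured.
Configuration: t₂g⁴ eg⁰.
Orbital CFSE = -1.6Δ_oct = -1.6 × 26500 = -42400 cm⁻¹.
Excess pairs vs high-spin: 1 − 0 = 1; pairing cost = +16300 cm⁻¹.
Net CFSE = -42400 + 16300 = -26100 cm⁻¹.

-26100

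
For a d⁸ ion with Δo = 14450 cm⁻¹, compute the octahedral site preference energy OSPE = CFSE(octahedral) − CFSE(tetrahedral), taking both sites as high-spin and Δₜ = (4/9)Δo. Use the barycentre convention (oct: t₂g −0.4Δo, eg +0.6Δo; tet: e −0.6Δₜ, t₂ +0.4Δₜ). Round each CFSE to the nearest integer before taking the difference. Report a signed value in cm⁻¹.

Octahedral high-spin t₂g⁶ eg²: CFSE = -1.2 × 14450 = -17340 cm⁻¹.
Tetrahedral e⁴ t₂⁴ gives -0.8Δₜ = -0.8 × (4/9) × 14450 = -5138 cm⁻¹.
Subtracting, OSPE = -17340 − (-5138) = -12202 cm⁻¹.

-12202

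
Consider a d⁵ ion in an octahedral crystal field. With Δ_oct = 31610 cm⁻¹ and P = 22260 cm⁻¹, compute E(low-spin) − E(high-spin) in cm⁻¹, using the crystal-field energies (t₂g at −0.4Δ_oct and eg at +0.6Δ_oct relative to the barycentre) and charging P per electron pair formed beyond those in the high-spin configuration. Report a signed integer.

High-spin d⁵ fills as t₂g³ eg² with CFSE 3(−0.4) + 2(+0.6) = 0.0Δ_oct = 0 cm⁻¹.
Low-spin t₂g⁵ eg⁰ gives -2.0Δ_oct = -63220 cm⁻¹, but forming 2 extra pairs costs 2P = 44520 cm⁻¹, so E(LS) = -63220 + 44520 = -18700 cm⁻¹.
Thus E(LS) − E(HS) = -18700 cm⁻¹.

-18700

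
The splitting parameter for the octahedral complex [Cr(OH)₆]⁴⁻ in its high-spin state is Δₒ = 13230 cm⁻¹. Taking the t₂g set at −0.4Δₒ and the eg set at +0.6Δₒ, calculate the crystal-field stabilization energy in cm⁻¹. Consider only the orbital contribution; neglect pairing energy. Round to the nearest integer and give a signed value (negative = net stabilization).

-7938

Each OH⁻ contributes -1; 6 × (-1) = -6. With overall charge -4, Cr is in the +2 oxidation state.
Cr is in group 6, so Cr²⁺ is d⁴ (6 − 2 = 4).
Electron filling gives t₂g³ eg¹.
Orbital CFSE = 3(-0.4) + 1(0.6) = -0.6Δₒ = -0.6 × 13230 = -7938 cm⁻¹.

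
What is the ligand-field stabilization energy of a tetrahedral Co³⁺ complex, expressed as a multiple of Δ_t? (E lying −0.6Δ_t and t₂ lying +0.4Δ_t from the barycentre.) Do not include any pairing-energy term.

-0.6 Δ_t

Co³⁺: group 9, so d-count = 9 − 3 = 6.
With tetrahedral geometry the complex is necessarily high-spin.
Configuration: e³ t₂³.
CFSE = 3(-0.6Δ_t) + 3(0.4Δ_t) = -1.8Δ_t + 1.2Δ_t = -0.6Δ_t.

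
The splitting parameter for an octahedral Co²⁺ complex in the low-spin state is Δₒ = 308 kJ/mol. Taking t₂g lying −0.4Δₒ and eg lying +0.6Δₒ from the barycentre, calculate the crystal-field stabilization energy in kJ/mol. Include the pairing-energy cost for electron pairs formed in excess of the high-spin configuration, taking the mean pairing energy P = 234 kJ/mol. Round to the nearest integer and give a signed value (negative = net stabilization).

-320

Co²⁺: group 9, so d-count = 9 − 2 = 7.
The d⁷ electrons fill as t₂g⁶ eg¹.
CFSE(orbital) = 6×(-0.4Δₒ) + 1×(0.6Δₒ) = -1.8Δₒ; with Δₒ = 308 kJ/mol that is -554 kJ/mol.
Relative to high-spin t₂g⁵ eg² (2 paired), the low-spin configuration has 1 additional pair, contributing +1 × 234 = +234 kJ/mol.
Net CFSE = -554 + 234 = -320 kJ/mol.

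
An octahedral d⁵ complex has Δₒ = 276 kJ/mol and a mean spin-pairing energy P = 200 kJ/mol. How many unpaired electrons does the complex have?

1

Δₒ > P, so pairing is preferred: the ground state is low-spin.
Configuration: t2g^5 e_g^0.
Unpaired electrons: 1.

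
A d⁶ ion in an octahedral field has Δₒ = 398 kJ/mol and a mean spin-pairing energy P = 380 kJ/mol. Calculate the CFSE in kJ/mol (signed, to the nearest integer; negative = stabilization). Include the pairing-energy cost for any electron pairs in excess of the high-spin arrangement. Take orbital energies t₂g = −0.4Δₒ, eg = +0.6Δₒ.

-195

Δₒ > P, so pairing is preferred: the ground state is low-spin.
That gives t₂g⁶ eg⁰.
Orbital CFSE = -2.4Δₒ = -2.4 × 398 = -955 kJ/mol.
Excess pairs vs high-spin: 3 − 1 = 2; pairing cost = +760 kJ/mol.
Net CFSE = -955 + 760 = -195 kJ/mol.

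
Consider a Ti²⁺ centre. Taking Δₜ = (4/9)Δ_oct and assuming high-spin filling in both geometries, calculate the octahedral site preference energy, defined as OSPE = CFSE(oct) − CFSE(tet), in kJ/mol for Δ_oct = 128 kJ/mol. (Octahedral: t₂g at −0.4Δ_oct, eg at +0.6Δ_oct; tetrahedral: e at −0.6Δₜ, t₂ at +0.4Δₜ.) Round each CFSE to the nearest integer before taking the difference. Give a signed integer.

Group 4 minus oxidation state +2 gives a d² configuration for Ti²⁺.
In an octahedral site d² (HS) is t₂g² eg⁰, giving CFSE(oct) = -0.8Δ_oct = -102 kJ/mol.
In a tetrahedral site the filling is e² t₂⁰: CFSE(tet) = -1.2Δₜ = -1.2 × (4/9)(128) = -68 kJ/mol.
OSPE = -102 − (-68) = -34 kJ/mol.

-34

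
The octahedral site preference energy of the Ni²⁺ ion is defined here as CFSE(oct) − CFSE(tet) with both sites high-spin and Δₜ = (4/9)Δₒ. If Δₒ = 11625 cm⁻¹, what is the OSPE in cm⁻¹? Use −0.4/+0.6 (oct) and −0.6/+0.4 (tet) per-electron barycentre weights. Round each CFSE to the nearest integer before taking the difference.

-9817

Group 10 minus oxidation state +2 gives a d⁸ configuration for Ni²⁺.
Octahedral (high-spin): t₂g⁶ eg², CFSE = 6(−0.4) + 2(+0.6) = -1.2Δₒ = -1.2 × 11625 = -13950 cm⁻¹.
Tetrahedral: e⁴ t₂⁴, CFSE = 4(−0.6) + 4(+0.4) = -0.8Δₜ = -0.8 × (4/9) × 11625 = -4133 cm⁻¹.
Subtracting, OSPE = -13950 − (-4133) = -9817 cm⁻¹.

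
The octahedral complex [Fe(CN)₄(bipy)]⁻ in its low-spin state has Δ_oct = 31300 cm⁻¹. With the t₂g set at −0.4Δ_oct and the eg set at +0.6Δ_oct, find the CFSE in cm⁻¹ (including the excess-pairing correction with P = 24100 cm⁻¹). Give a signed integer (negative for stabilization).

Ligand charges: 4×(-1) from CN⁻ and 1×(+0) from bipy sum to -4; with overall charge -1, Fe is +3.
Group 8 minus oxidation state +3 gives a d⁵ configuration for Fe³⁺.
The d⁵ electrons fill as t₂g⁵ eg⁰.
Orbital CFSE = 5(-0.4) + 0(0.6) = -2.0Δ_oct = -2.0 × 31300 = -62600 cm⁻¹.
Pairing penalty: 2 pairs vs 0 in the high-spin reference → 2 extra × P = 48200 cm⁻¹.
Overall CFSE = -62600 + 48200 = -14400 cm⁻¹.

-14400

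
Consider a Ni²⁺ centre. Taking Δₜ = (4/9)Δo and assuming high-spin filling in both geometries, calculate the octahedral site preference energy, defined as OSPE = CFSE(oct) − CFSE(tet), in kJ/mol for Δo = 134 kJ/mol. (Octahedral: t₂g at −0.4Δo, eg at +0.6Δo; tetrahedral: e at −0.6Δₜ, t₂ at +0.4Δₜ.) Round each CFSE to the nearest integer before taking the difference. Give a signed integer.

Group 10 minus oxidation state +2 gives a d⁸ configuration for Ni²⁺.
In an octahedral site d⁸ (HS) is t2g^6 e_g^2, giving CFSE(oct) = -1.2Δo = -161 kJ/mol.
In a tetrahedral site the filling is e^4 t2^4: CFSE(tet) = -0.8Δₜ = -0.8 × (4/9)(134) = -48 kJ/mol.
Subtracting, OSPE = -161 − (-48) = -113 kJ/mol.

-113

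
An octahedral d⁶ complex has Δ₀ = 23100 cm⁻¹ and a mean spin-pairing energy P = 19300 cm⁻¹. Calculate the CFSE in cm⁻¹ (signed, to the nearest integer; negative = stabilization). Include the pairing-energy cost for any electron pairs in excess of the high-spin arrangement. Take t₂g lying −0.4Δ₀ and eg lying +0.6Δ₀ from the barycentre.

-16840

With Δ₀ > P the complex is low-spin.
Configuration: t₂g⁶ eg⁰.
Orbital CFSE = -2.4Δ₀ = -2.4 × 23100 = -55440 cm⁻¹.
Excess pairs vs high-spin: 3 − 1 = 2; pairing cost = +38600 cm⁻¹.
Net CFSE = -55440 + 38600 = -16840 cm⁻¹.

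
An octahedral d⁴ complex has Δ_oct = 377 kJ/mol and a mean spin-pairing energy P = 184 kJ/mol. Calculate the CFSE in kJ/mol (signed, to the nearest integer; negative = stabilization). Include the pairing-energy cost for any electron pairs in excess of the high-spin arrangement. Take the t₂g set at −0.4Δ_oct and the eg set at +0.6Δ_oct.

With Δ_oct > P the complex is low-spin.
Filling d⁴ accordingly: t₂g⁴ eg⁰.
Orbital CFSE = -1.6Δ_oct = -1.6 × 377 = -603 kJ/mol.
Excess pairs vs high-spin: 1 − 0 = 1; pairing cost = +184 kJ/mol.
Net CFSE = -603 + 184 = -419 kJ/mol.

-419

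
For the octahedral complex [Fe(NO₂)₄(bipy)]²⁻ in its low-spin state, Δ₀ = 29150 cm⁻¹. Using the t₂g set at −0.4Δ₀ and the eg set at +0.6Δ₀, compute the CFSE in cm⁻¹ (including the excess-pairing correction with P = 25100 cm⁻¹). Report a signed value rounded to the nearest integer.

-19760

Ligand charges: 4×(-1) from NO₂⁻ and 1×(+0) from bipy sum to -4; with overall charge -2, Fe is +2.
Fe²⁺: group 8, so d-count = 8 − 2 = 6.
The d⁶ electrons fill as t₂g⁶ eg⁰.
The orbital stabilization is -2.4Δ₀ = -2.4 × 29150 = -69960 cm⁻¹.
High-spin d⁶ would be t₂g⁴ eg² with 1 pair; low-spin has 3, so 2 excess pairs cost +2P = +50200 cm⁻¹.
Combining: -69960 + 50200 = -19760 cm⁻¹.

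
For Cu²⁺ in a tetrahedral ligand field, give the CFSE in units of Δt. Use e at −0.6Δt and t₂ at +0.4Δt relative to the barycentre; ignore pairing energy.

-0.4 Δt

Cu²⁺: group 11, so d-count = 11 − 2 = 9.
Tetrahedral fields are weak (Δₜ ≈ 4/9 Δₒ), so electrons fill high-spin.
Configuration: e⁴ t₂⁵.
CFSE = 4(-0.6Δt) + 5(0.4Δt) = -2.4Δt + 2.0Δt = -0.4Δt.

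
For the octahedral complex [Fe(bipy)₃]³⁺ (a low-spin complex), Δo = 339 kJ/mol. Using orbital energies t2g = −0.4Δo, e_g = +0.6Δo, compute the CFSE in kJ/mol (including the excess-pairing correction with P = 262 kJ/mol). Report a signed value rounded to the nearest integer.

-154

bipy is neutral, so the +3 overall charge sits on Fe: oxidation state +3.
Fe is in group 8, so Fe³⁺ is d⁵ (8 − 3 = 5).
Configuration: t2g^5 e_g^0.
CFSE(orbital) = 5×(-0.4Δo) + 0×(0.6Δo) = -2.0Δo; with Δo = 339 kJ/mol that is -678 kJ/mol.
Pairing penalty: 2 pairs vs 0 in the high-spin reference → 2 extra × P = 524 kJ/mol.
Overall CFSE = -678 + 524 = -154 kJ/mol.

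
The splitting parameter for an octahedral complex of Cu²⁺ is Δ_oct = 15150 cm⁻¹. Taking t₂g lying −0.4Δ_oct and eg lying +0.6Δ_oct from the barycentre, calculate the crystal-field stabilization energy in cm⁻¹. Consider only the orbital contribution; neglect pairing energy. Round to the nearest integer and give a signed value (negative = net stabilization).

Cu sits in group 11; removing 2 electrons leaves Cu²⁺ with 11 − 2 = 9 d electrons.
The d⁹ electrons fill as t₂g⁶ eg³.
CFSE(orbital) = 6×(-0.4Δ_oct) + 3×(0.6Δ_oct) = -0.6Δ_oct; with Δ_oct = 15150 cm⁻¹ that is -9090 cm⁻¹.

-9090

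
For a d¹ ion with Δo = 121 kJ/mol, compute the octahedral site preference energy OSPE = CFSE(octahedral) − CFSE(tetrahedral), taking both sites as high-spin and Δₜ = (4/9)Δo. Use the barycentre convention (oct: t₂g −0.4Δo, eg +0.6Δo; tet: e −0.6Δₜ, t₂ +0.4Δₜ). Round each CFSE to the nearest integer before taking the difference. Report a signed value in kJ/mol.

-16

Octahedral (high-spin): t₂g¹ eg⁰, CFSE = 1(−0.4) + 0(+0.6) = -0.4Δo = -0.4 × 121 = -48 kJ/mol.
Tetrahedral: e¹ t₂⁰, CFSE = 1(−0.6) + 0(+0.4) = -0.6Δₜ = -0.6 × (4/9) × 121 = -32 kJ/mol.
OSPE = -48 − (-32) = -16 kJ/mol.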